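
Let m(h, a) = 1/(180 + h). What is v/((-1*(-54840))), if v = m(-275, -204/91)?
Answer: -1/5209800 ≈ -1.9195e-7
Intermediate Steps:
v = -1/95 (v = 1/(180 - 275) = 1/(-95) = -1/95 ≈ -0.010526)
v/((-1*(-54840))) = -1/(95*((-1*(-54840)))) = -1/95/54840 = -1/95*1/54840 = -1/5209800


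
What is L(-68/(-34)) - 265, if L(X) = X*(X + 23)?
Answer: -215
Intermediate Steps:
L(X) = X*(23 + X)
L(-68/(-34)) - 265 = (-68/(-34))*(23 - 68/(-34)) - 265 = (-68*(-1/34))*(23 - 68*(-1/34)) - 265 = 2*(23 + 2) - 265 = 2*25 - 265 = 50 - 265 = -215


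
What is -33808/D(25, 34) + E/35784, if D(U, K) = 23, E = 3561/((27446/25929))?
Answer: -3689072044625/2509881808 ≈ -1469.8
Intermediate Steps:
E = 92333169/27446 (E = 3561/((27446*(1/25929))) = 3561/(27446/25929) = 3561*(25929/27446) = 92333169/27446 ≈ 3364.2)
-33808/D(25, 34) + E/35784 = -33808/23 + (92333169/27446)/35784 = -33808*1/23 + (92333169/27446)*(1/35784) = -33808/23 + 10259241/109125296 = -3689072044625/2509881808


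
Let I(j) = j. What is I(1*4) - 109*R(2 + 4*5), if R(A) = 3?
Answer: -323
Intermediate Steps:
I(1*4) - 109*R(2 + 4*5) = 1*4 - 109*3 = 4 - 327 = -323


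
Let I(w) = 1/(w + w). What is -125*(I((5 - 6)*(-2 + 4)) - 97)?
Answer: 48625/4 ≈ 12156.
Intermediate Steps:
I(w) = 1/(2*w)
-125*(I((5 - 6)*(-2 + 4)) - 97) = -125*(1/(2*(((5 - 6)*(-2 + 4)))) - 97) = -125*(1/(2*((-1*2))) - 97) = -125*((½)/(-2) - 97) = -125*((½)*(-½) - 97) = -125*(-¼ - 97) = -125*(-389/4) = 48625/4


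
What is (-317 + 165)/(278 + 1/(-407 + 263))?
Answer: -21888/40031 ≈ -0.54678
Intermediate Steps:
(-317 + 165)/(278 + 1/(-407 + 263)) = -152/(278 + 1/(-144)) = -152/(278 - 1/144) = -152/40031/144 = -152*144/40031 = -21888/40031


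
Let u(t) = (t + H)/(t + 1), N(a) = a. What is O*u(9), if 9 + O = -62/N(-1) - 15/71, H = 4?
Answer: 24362/355 ≈ 68.625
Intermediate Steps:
u(t) = (4 + t)/(1 + t) (u(t) = (t + 4)/(t + 1) = (4 + t)/(1 + t))
O = 3748/71 (O = -9 + (-62/(-1) - 15/71) = -9 + (-62*(-1) - 15*1/71) = -9 + (62 - 15/71) = -9 + 4387/71 = 3748/71 ≈ 52.789)
O*u(9) = 3748*((4 + 9)/(1 + 9))/71 = 3748*(13/10)/71 = 3748*((⅒)*13)/71 = (3748/71)*(13/10) = 24362/355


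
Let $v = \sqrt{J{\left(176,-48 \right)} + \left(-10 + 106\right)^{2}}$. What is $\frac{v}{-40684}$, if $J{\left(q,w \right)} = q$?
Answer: $- \frac{\sqrt{587}}{10171} \approx -0.0023821$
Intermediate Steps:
$v = 4 \sqrt{587}$ ($v = \sqrt{176 + \left(-10 + 106\right)^{2}} = \sqrt{176 + 96^{2}} = \sqrt{176 + 9216} = \sqrt{9392} = 4 \sqrt{587} \approx 96.912$)
$\frac{v}{-40684} = \frac{4 \sqrt{587}}{-40684} = 4 \sqrt{587} \left(- \frac{1}{40684}\right) = - \frac{\sqrt{587}}{10171}$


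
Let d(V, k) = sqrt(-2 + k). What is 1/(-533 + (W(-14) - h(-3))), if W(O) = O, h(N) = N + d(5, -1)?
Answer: I/(sqrt(3) - 544*I) ≈ -0.0018382 + 5.8527e-6*I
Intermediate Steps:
h(N) = N + I*sqrt(3) (h(N) = N + sqrt(-2 - 1) = N + sqrt(-3) = N + I*sqrt(3))
1/(-533 + (W(-14) - h(-3))) = 1/(-533 + (-14 - (-3 + I*sqrt(3)))) = 1/(-533 + (-14 + (3 - I*sqrt(3)))) = 1/(-533 + (-11 - I*sqrt(3))) = 1/(-544 - I*sqrt(3))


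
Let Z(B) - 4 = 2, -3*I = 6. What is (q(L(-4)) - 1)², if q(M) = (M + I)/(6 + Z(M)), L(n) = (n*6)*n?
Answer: 1681/36 ≈ 46.694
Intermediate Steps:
I = -2 (I = -⅓*6 = -2)
Z(B) = 6 (Z(B) = 4 + 2 = 6)
L(n) = 6*n² (L(n) = (6*n)*n = 6*n²)
q(M) = -⅙ + M/12 (q(M) = (M - 2)/(6 + 6) = (-2 + M)/12 = (-2 + M)*(1/12) = -⅙ + M/12)
(q(L(-4)) - 1)² = ((-⅙ + (6*(-4)²)/12) - 1)² = ((-⅙ + (6*16)/12) - 1)² = ((-⅙ + (1/12)*96) - 1)² = ((-⅙ + 8) - 1)² = (47/6 - 1)² = (41/6)² = 1681/36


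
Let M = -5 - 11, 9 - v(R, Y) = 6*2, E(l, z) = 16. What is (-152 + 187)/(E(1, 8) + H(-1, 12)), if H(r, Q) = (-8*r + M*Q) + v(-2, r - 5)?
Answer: -35/171 ≈ -0.20468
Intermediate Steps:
v(R, Y) = -3 (v(R, Y) = 9 - 6*2 = 9 - 1*12 = 9 - 12 = -3)
M = -16
H(r, Q) = -3 - 16*Q - 8*r (H(r, Q) = (-8*r - 16*Q) - 3 = (-16*Q - 8*r) - 3 = -3 - 16*Q - 8*r)
(-152 + 187)/(E(1, 8) + H(-1, 12)) = (-152 + 187)/(16 + (-3 - 16*12 - 8*(-1))) = 35/(16 + (-3 - 192 + 8)) = 35/(16 - 187) = 35/(-171) = 35*(-1/171) = -35/171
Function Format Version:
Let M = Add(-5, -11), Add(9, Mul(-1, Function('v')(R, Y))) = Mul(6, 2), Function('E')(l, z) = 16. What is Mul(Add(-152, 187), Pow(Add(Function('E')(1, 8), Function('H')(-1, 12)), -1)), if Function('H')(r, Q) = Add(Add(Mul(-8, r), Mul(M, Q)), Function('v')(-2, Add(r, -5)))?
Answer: Rational(-35, 171) ≈ -0.20468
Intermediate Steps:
Function('v')(R, Y) = -3 (Function('v')(R, Y) = Add(9, Mul(-1, Mul(6, 2))) = Add(9, Mul(-1, 12)) = Add(9, -12) = -3)
M = -16
Function('H')(r, Q) = Add(-3, Mul(-16, Q), Mul(-8, r)) (Function('H')(r, Q) = Add(Add(Mul(-8, r), Mul(-16, Q)), -3) = Add(Add(Mul(-16, Q), Mul(-8, r)), -3) = Add(-3, Mul(-16, Q), Mul(-8, r)))
Mul(Add(-152, 187), Pow(Add(Function('E')(1, 8), Function('H')(-1, 12)), -1)) = Mul(Add(-152, 187), Pow(Add(16, Add(-3, Mul(-16, 12), Mul(-8, -1))), -1)) = Mul(35, Pow(Add(16, Add(-3, -192, 8)), -1)) = Mul(35, Pow(Add(16, -187), -1)) = Mul(35, Pow(-171, -1)) = Mul(35, Rational(-1, 171)) = Rational(-35, 171)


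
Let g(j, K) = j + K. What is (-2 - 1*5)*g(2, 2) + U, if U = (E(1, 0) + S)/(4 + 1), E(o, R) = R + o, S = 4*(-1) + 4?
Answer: -139/5 ≈ -27.800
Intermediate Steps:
S = 0 (S = -4 + 4 = 0)
g(j, K) = K + j
U = ⅕ (U = ((0 + 1) + 0)/(4 + 1) = (1 + 0)/5 = 1*(⅕) = ⅕ ≈ 0.20000)
(-2 - 1*5)*g(2, 2) + U = (-2 - 1*5)*(2 + 2) + ⅕ = (-2 - 5)*4 + ⅕ = -7*4 + ⅕ = -28 + ⅕ = -139/5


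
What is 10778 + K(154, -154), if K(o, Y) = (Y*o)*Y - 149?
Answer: 3662893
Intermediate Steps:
K(o, Y) = -149 + o*Y² (K(o, Y) = o*Y² - 149 = -149 + o*Y²)
10778 + K(154, -154) = 10778 + (-149 + 154*(-154)²) = 10778 + (-149 + 154*23716) = 10778 + (-149 + 3652264) = 10778 + 3652115 = 3662893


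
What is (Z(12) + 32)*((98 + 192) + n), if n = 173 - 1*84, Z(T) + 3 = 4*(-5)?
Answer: 3411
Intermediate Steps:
Z(T) = -23 (Z(T) = -3 + 4*(-5) = -3 - 20 = -23)
n = 89 (n = 173 - 84 = 89)
(Z(12) + 32)*((98 + 192) + n) = (-23 + 32)*((98 + 192) + 89) = 9*(290 + 89) = 9*379 = 3411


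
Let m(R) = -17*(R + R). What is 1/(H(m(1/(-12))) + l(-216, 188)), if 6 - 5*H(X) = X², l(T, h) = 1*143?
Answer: 180/25667 ≈ 0.0070129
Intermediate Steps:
m(R) = -34*R
l(T, h) = 143
H(X) = 6/5 - X²/5
1/(H(m(1/(-12))) + l(-216, 188)) = 1/((6/5 - (-34/(-12))²/5) + 143) = 1/((6/5 - (-34*(-1/12))²/5) + 143) = 1/((6/5 - (17/6)²/5) + 143) = 1/((6/5 - ⅕*289/36) + 143) = 1/((6/5 - 289/180) + 143) = 1/(-73/180 + 143) = 1/(25667/180) = 180/25667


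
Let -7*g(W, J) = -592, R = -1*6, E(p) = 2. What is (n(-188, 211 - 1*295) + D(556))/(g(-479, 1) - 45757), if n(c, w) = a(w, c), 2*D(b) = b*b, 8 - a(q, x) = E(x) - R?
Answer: -1081976/319707 ≈ -3.3843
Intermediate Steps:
R = -6
g(W, J) = 592/7 (g(W, J) = -1/7*(-592) = 592/7)
a(q, x) = 0 (a(q, x) = 8 - (2 - 1*(-6)) = 8 - (2 + 6) = 8 - 1*8 = 8 - 8 = 0)
D(b) = b**2/2 (D(b) = (b*b)/2 = b**2/2)
n(c, w) = 0
(n(-188, 211 - 1*295) + D(556))/(g(-479, 1) - 45757) = (0 + (1/2)*556**2)/(592/7 - 45757) = (0 + (1/2)*309136)/(-319707/7) = (0 + 154568)*(-7/319707) = 154568*(-7/319707) = -1081976/319707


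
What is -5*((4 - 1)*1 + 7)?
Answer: -50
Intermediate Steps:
-5*((4 - 1)*1 + 7) = -5*(3*1 + 7) = -5*(3 + 7) = -5*10 = -50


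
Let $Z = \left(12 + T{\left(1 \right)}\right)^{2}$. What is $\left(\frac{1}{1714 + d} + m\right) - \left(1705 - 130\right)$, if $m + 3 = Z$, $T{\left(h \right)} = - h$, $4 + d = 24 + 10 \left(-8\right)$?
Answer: $- \frac{2409877}{1654} \approx -1457.0$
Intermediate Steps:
$d = -60$ ($d = -4 + \left(24 + 10 \left(-8\right)\right) = -4 + \left(24 - 80\right) = -4 - 56 = -60$)
$Z = 121$ ($Z = \left(12 - 1\right)^{2} = 11^{2} = 121$)
$m = 118$ ($m = -3 + 121 = 118$)
$\left(\frac{1}{1714 + d} + m\right) - \left(1705 - 130\right) = \left(\frac{1}{1714 - 60} + 118\right) - \left(1705 - 130\right) = \left(\frac{1}{1654} + 118\right) - 1575 = \frac{195173}{1654} - 1575 = - \frac{2409877}{1654}$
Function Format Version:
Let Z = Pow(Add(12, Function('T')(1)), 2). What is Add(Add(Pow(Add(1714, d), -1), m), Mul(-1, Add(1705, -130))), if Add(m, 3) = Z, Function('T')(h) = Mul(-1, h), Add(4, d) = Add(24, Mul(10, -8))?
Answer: Rational(-2409877, 1654) ≈ -1457.0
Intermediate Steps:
d = -60 (d = Add(-4, Add(24, Mul(10, -8))) = Add(-4, Add(24, -80)) = Add(-4, -56) = -60)
Z = 121 (Z = Pow(Add(12, Mul(-1, 1)), 2) = Pow(Add(12, -1), 2) = Pow(11, 2) = 121)
m = 118 (m = Add(-3, 121) = 118)
Add(Add(Pow(Add(1714, d), -1), m), Mul(-1, Add(1705, -130))) = Add(Add(Pow(Add(1714, -60), -1), 118), Mul(-1, Add(1705, -130))) = Add(Add(Pow(1654, -1), 118), Mul(-1, 1575)) = Add(Add(Rational(1, 1654), 118), -1575) = Add(Rational(195173, 1654), -1575) = Rational(-2409877, 1654)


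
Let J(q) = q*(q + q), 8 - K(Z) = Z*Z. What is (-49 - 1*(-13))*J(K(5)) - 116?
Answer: -20924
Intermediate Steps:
K(Z) = 8 - Z² (K(Z) = 8 - Z*Z = 8 - Z²)
J(q) = 2*q² (J(q) = q*(2*q) = 2*q²)
(-49 - 1*(-13))*J(K(5)) - 116 = (-49 - 1*(-13))*(2*(8 - 1*5²)²) - 116 = (-49 + 13)*(2*(8 - 1*25)²) - 116 = -72*(8 - 25)² - 116 = -72*(-17)² - 116 = -72*289 - 116 = -36*578 - 116 = -20808 - 116 = -20924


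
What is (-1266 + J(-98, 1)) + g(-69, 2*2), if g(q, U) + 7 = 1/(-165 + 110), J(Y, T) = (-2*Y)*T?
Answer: -59236/55 ≈ -1077.0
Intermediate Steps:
J(Y, T) = -2*T*Y
g(q, U) = -386/55 (g(q, U) = -7 + 1/(-165 + 110) = -7 + 1/(-55) = -7 - 1/55 = -386/55)
(-1266 + J(-98, 1)) + g(-69, 2*2) = (-1266 - 2*1*(-98)) - 386/55 = (-1266 + 196) - 386/55 = -1070 - 386/55 = -59236/55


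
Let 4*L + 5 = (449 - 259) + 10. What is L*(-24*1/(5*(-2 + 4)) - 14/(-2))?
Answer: 897/4 ≈ 224.25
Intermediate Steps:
L = 195/4 (L = -5/4 + ((449 - 259) + 10)/4 = -5/4 + (190 + 10)/4 = -5/4 + (1/4)*200 = -5/4 + 50 = 195/4 ≈ 48.750)
L*(-24*1/(5*(-2 + 4)) - 14/(-2)) = 195*(-24*1/(5*(-2 + 4)) - 14/(-2))/4 = 195*(-24/(2*5) - 14*(-1/2))/4 = 195*(-24/10 + 7)/4 = 195*(-24*1/10 + 7)/4 = 195*(-12/5 + 7)/4 = (195/4)*(23/5) = 897/4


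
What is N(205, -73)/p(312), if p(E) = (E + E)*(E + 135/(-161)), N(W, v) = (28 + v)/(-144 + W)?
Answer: -805/211876912 ≈ -3.7994e-6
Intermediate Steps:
N(W, v) = (28 + v)/(-144 + W)
p(E) = 2*E*(-135/161 + E) (p(E) = (2*E)*(E + 135*(-1/161)) = (2*E)*(E - 135/161) = (2*E)*(-135/161 + E) = 2*E*(-135/161 + E))
N(205, -73)/p(312) = ((28 - 73)/(-144 + 205))/(((2/161)*312*(-135 + 161*312))) = (-45/61)/(((2/161)*312*(-135 + 50232))) = ((1/61)*(-45))/(((2/161)*312*50097)) = -45/(61*31260528/161) = -45/61*161/31260528 = -805/211876912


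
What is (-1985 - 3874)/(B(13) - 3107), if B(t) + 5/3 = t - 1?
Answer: 17577/9290 ≈ 1.8920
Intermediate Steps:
B(t) = -8/3 + t (B(t) = -5/3 + (t - 1) = -5/3 + (-1 + t) = -8/3 + t)
(-1985 - 3874)/(B(13) - 3107) = (-1985 - 3874)/((-8/3 + 13) - 3107) = -5859/(31/3 - 3107) = -5859/(-9290/3) = -5859*(-3/9290) = 17577/9290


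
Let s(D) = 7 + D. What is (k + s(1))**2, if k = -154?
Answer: 21316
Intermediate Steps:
(k + s(1))**2 = (-154 + (7 + 1))**2 = (-154 + 8)**2 = (-146)**2 = 21316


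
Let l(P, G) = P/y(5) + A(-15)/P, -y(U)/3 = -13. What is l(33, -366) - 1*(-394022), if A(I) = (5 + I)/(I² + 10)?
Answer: 7944682621/20163 ≈ 3.9402e+5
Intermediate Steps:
A(I) = (5 + I)/(10 + I²)
y(U) = 39 (y(U) = -3*(-13) = 39)
l(P, G) = -2/(47*P) + P/39 (l(P, G) = P/39 + ((5 - 15)/(10 + (-15)²))/P = P*(1/39) + (-10/(10 + 225))/P = P/39 + (-10/235)/P = P/39 + ((1/235)*(-10))/P = P/39 - 2/(47*P) = -2/(47*P) + P/39)
l(33, -366) - 1*(-394022) = (-2/47/33 + (1/39)*33) - 1*(-394022) = (-2/47*1/33 + 11/13) + 394022 = (-2/1551 + 11/13) + 394022 = 17035/20163 + 394022 = 7944682621/20163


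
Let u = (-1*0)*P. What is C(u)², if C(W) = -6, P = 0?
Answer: 36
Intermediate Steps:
u = 0 (u = -1*0*0 = 0*0 = 0)
C(u)² = (-6)² = 36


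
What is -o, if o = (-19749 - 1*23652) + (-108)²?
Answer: 31737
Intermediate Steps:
o = -31737 (o = (-19749 - 23652) + 11664 = -43401 + 11664 = -31737)
-o = -1*(-31737) = 31737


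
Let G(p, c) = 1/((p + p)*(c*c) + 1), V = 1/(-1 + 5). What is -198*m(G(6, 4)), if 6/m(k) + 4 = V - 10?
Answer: 432/5 ≈ 86.400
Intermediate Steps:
V = ¼ (V = 1/4 = ¼ ≈ 0.25000)
G(p, c) = 1/(1 + 2*p*c²) (G(p, c) = 1/((2*p)*c² + 1) = 1/(2*p*c² + 1) = 1/(1 + 2*p*c²))
m(k) = -24/55 (m(k) = 6/(-4 + (¼ - 10)) = 6/(-4 - 39/4) = 6/(-55/4) = 6*(-4/55) = -24/55)
-198*m(G(6, 4)) = -198*(-24/55) = 432/5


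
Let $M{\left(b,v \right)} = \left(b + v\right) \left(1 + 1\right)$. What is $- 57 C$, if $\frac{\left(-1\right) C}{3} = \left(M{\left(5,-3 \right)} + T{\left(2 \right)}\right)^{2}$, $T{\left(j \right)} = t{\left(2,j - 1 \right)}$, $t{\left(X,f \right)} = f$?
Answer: $4275$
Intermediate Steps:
$T{\left(j \right)} = -1 + j$ ($T{\left(j \right)} = j - 1 = -1 + j$)
$M{\left(b,v \right)} = 2 b + 2 v$ ($M{\left(b,v \right)} = \left(b + v\right) 2 = 2 b + 2 v$)
$C = -75$ ($C = - 3 \left(\left(2 \cdot 5 + 2 \left(-3\right)\right) + \left(-1 + 2\right)\right)^{2} = - 3 \left(\left(10 - 6\right) + 1\right)^{2} = - 3 \left(4 + 1\right)^{2} = - 3 \cdot 5^{2} = \left(-3\right) 25 = -75$)
$- 57 C = \left(-57\right) \left(-75\right) = 4275$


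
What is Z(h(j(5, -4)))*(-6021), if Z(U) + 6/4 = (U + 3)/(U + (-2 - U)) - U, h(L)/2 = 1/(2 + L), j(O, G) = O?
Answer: 144504/7 ≈ 20643.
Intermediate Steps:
h(L) = 2/(2 + L)
Z(U) = -3 - 3*U/2 (Z(U) = -3/2 + ((U + 3)/(U + (-2 - U)) - U) = -3/2 + ((3 + U)/(-2) - U) = -3/2 + ((3 + U)*(-½) - U) = -3/2 + ((-3/2 - U/2) - U) = -3/2 + (-3/2 - 3*U/2) = -3 - 3*U/2)
Z(h(j(5, -4)))*(-6021) = (-3 - 3/(2 + 5))*(-6021) = (-3 - 3/7)*(-6021) = -24/7*(-6021) = 144504/7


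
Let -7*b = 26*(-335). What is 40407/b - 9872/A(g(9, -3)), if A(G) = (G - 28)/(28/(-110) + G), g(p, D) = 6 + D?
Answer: 2674534099/2395250 ≈ 1116.6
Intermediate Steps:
b = 8710/7 (b = -26*(-335)/7 = -⅐*(-8710) = 8710/7 ≈ 1244.3)
A(G) = (-28 + G)/(-14/55 + G) (A(G) = (-28 + G)/(28*(-1/110) + G) = (-28 + G)/(-14/55 + G))
40407/b - 9872/A(g(9, -3)) = 40407/(8710/7) - 9872*(-14 + 55*(6 - 3))/(55*(-28 + (6 - 3))) = 40407*(7/8710) - 9872*(-14 + 55*3)/(55*(-28 + 3)) = 282849/8710 - 9872/(55*(-25)/(-14 + 165)) = 282849/8710 - 9872/(55*(-25)/151) = 282849/8710 - 9872/(55*(1/151)*(-25)) = 282849/8710 - 9872/(-1375/151) = 282849/8710 - 9872*(-151/1375) = 282849/8710 + 1490672/1375 = 2674534099/2395250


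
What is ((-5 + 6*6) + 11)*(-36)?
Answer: -1512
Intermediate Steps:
((-5 + 6*6) + 11)*(-36) = ((-5 + 36) + 11)*(-36) = (31 + 11)*(-36) = 42*(-36) = -1512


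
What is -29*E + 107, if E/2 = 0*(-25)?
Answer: 107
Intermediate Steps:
E = 0 (E = 2*(0*(-25)) = 2*0 = 0)
-29*E + 107 = -29*0 + 107 = 0 + 107 = 107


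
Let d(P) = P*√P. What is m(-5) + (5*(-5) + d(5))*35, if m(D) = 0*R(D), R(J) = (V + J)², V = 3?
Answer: -875 + 175*√5 ≈ -483.69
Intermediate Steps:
d(P) = P^(3/2)
R(J) = (3 + J)²
m(D) = 0 (m(D) = 0*(3 + D)² = 0)
m(-5) + (5*(-5) + d(5))*35 = 0 + (5*(-5) + 5^(3/2))*35 = 0 + (-25 + 5*√5)*35 = 0 + (-875 + 175*√5) = -875 + 175*√5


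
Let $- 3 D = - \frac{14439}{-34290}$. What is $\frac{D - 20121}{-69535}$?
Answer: $\frac{689953903}{2384355150} \approx 0.28937$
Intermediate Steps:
$D = - \frac{4813}{34290}$ ($D = - \frac{\left(-14439\right) \frac{1}{-34290}}{3} = - \frac{\left(-14439\right) \left(- \frac{1}{34290}\right)}{3} = \left(- \frac{1}{3}\right) \frac{4813}{11430} = - \frac{4813}{34290} \approx -0.14036$)
$\frac{D - 20121}{-69535} = \frac{- \frac{4813}{34290} - 20121}{-69535} = \left(- \frac{689953903}{34290}\right) \left(- \frac{1}{69535}\right) = \frac{689953903}{2384355150}$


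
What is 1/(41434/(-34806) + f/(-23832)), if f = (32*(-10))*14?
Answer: -17281179/17323421 ≈ -0.99756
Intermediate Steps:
f = -4480 (f = -320*14 = -4480)
1/(41434/(-34806) + f/(-23832)) = 1/(41434/(-34806) - 4480/(-23832)) = 1/(41434*(-1/34806) - 4480*(-1/23832)) = 1/(-20717/17403 + 560/2979) = 1/(-17323421/17281179) = -17281179/17323421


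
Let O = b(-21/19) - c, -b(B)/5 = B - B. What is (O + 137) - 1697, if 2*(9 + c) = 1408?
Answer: -2255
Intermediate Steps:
b(B) = 0 (b(B) = -5*(B - B) = -5*0 = 0)
c = 695 (c = -9 + (1/2)*1408 = -9 + 704 = 695)
O = -695 (O = 0 - 1*695 = 0 - 695 = -695)
(O + 137) - 1697 = (-695 + 137) - 1697 = -558 - 1697 = -2255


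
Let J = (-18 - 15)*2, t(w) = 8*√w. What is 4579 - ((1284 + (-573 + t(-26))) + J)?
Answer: 3934 - 8*I*√26 ≈ 3934.0 - 40.792*I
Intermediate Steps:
J = -66 (J = -33*2 = -66)
4579 - ((1284 + (-573 + t(-26))) + J) = 4579 - ((1284 + (-573 + 8*√(-26))) - 66) = 4579 - ((1284 + (-573 + 8*(I*√26))) - 66) = 4579 - ((1284 + (-573 + 8*I*√26)) - 66) = 4579 - ((711 + 8*I*√26) - 66) = 4579 - (645 + 8*I*√26) = 4579 + (-645 - 8*I*√26) = 3934 - 8*I*√26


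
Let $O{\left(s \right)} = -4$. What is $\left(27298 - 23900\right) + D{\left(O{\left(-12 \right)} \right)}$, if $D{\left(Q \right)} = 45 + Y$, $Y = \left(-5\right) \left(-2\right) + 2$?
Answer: $3455$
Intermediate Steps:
$Y = 12$ ($Y = 10 + 2 = 12$)
$D{\left(Q \right)} = 57$ ($D{\left(Q \right)} = 45 + 12 = 57$)
$\left(27298 - 23900\right) + D{\left(O{\left(-12 \right)} \right)} = \left(27298 - 23900\right) + 57 = 3398 + 57 = 3455$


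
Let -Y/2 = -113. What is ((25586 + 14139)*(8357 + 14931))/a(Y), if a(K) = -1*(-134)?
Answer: 462557900/67 ≈ 6.9038e+6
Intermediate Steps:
Y = 226 (Y = -2*(-113) = 226)
a(K) = 134
((25586 + 14139)*(8357 + 14931))/a(Y) = ((25586 + 14139)*(8357 + 14931))/134 = (39725*23288)*(1/134) = 925115800*(1/134) = 462557900/67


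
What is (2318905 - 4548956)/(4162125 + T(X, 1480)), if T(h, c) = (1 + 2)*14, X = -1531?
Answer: -2230051/4162167 ≈ -0.53579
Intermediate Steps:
T(h, c) = 42 (T(h, c) = 3*14 = 42)
(2318905 - 4548956)/(4162125 + T(X, 1480)) = (2318905 - 4548956)/(4162125 + 42) = -2230051/4162167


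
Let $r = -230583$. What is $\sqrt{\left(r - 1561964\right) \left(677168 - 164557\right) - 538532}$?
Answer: $i \sqrt{918879848749} \approx 9.5858 \cdot 10^{5} i$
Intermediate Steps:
$\sqrt{\left(r - 1561964\right) \left(677168 - 164557\right) - 538532} = \sqrt{\left(-230583 - 1561964\right) \left(677168 - 164557\right) - 538532} = \sqrt{\left(-1792547\right) 512611 - 538532} = \sqrt{-918879310217 - 538532} = \sqrt{-918879848749} = i \sqrt{918879848749}$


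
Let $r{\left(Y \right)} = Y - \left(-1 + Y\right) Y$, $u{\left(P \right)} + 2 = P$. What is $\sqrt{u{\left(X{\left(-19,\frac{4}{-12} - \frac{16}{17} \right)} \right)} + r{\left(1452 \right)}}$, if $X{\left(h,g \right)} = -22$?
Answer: $12 i \sqrt{14621} \approx 1451.0 i$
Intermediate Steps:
$u{\left(P \right)} = -2 + P$
$r{\left(Y \right)} = Y - Y \left(-1 + Y\right)$
$\sqrt{u{\left(X{\left(-19,\frac{4}{-12} - \frac{16}{17} \right)} \right)} + r{\left(1452 \right)}} = \sqrt{\left(-2 - 22\right) + 1452 \left(2 - 1452\right)} = \sqrt{-24 + 1452 \left(2 - 1452\right)} = \sqrt{-24 + 1452 \left(-1450\right)} = \sqrt{-24 - 2105400} = \sqrt{-2105424} = 12 i \sqrt{14621}$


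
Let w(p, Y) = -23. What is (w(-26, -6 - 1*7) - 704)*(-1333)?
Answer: 969091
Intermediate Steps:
(w(-26, -6 - 1*7) - 704)*(-1333) = (-23 - 704)*(-1333) = -727*(-1333) = 969091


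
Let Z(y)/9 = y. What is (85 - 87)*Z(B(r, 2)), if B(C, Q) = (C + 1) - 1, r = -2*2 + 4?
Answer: 0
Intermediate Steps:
r = 0 (r = -4 + 4 = 0)
B(C, Q) = C (B(C, Q) = (1 + C) - 1 = C)
Z(y) = 9*y
(85 - 87)*Z(B(r, 2)) = (85 - 87)*(9*0) = -2*0 = 0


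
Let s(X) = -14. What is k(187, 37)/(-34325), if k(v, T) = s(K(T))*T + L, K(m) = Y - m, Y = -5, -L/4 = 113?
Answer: 194/6865 ≈ 0.028259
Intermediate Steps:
L = -452 (L = -4*113 = -452)
K(m) = -5 - m
k(v, T) = -452 - 14*T (k(v, T) = -14*T - 452 = -452 - 14*T)
k(187, 37)/(-34325) = (-452 - 14*37)/(-34325) = (-452 - 518)*(-1/34325) = -970*(-1/34325) = 194/6865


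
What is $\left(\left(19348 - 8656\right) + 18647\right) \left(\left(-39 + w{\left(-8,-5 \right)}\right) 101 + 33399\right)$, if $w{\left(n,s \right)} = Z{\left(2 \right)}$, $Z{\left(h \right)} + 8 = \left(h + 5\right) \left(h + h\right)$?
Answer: $923591720$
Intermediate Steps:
$Z{\left(h \right)} = -8 + 2 h \left(5 + h\right)$ ($Z{\left(h \right)} = -8 + \left(h + 5\right) \left(h + h\right) = -8 + \left(5 + h\right) 2 h = -8 + 2 h \left(5 + h\right)$)
$w{\left(n,s \right)} = 20$ ($w{\left(n,s \right)} = -8 + 2 \cdot 2^{2} + 10 \cdot 2 = -8 + 2 \cdot 4 + 20 = -8 + 8 + 20 = 20$)
$\left(\left(19348 - 8656\right) + 18647\right) \left(\left(-39 + w{\left(-8,-5 \right)}\right) 101 + 33399\right) = \left(\left(19348 - 8656\right) + 18647\right) \left(\left(-39 + 20\right) 101 + 33399\right) = \left(\left(19348 - 8656\right) + 18647\right) \left(\left(-19\right) 101 + 33399\right) = \left(10692 + 18647\right) \left(-1919 + 33399\right) = 29339 \cdot 31480 = 923591720$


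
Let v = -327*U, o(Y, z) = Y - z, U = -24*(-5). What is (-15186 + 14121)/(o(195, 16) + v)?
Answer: 1065/39061 ≈ 0.027265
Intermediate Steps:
U = 120
v = -39240 (v = -327*120 = -39240)
(-15186 + 14121)/(o(195, 16) + v) = (-15186 + 14121)/((195 - 1*16) - 39240) = -1065/((195 - 16) - 39240) = -1065/(179 - 39240) = -1065/(-39061) = -1065*(-1/39061) = 1065/39061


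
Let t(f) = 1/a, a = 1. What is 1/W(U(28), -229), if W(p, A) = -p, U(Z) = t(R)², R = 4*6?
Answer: -1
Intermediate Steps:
R = 24
t(f) = 1 (t(f) = 1/1 = 1)
U(Z) = 1 (U(Z) = 1² = 1)
1/W(U(28), -229) = 1/(-1*1) = 1/(-1) = -1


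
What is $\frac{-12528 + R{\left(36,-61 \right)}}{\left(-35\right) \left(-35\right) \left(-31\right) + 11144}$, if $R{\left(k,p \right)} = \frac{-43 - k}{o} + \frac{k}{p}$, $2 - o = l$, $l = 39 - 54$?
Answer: $\frac{12996967}{27823747} \approx 0.46712$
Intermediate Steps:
$l = -15$ ($l = 39 - 54 = -15$)
$o = 17$ ($o = 2 - -15 = 2 + 15 = 17$)
$R{\left(k,p \right)} = - \frac{43}{17} - \frac{k}{17} + \frac{k}{p}$ ($R{\left(k,p \right)} = \frac{-43 - k}{17} + \frac{k}{p} = \left(-43 - k\right) \frac{1}{17} + \frac{k}{p} = \left(- \frac{43}{17} - \frac{k}{17}\right) + \frac{k}{p} = - \frac{43}{17} - \frac{k}{17} + \frac{k}{p}$)
$\frac{-12528 + R{\left(36,-61 \right)}}{\left(-35\right) \left(-35\right) \left(-31\right) + 11144} = \frac{-12528 + \frac{36 - - \frac{61 \left(43 + 36\right)}{17}}{-61}}{\left(-35\right) \left(-35\right) \left(-31\right) + 11144} = \frac{-12528 - \frac{36 - \left(- \frac{61}{17}\right) 79}{61}}{1225 \left(-31\right) + 11144} = \frac{-12528 - \frac{36 + \frac{4819}{17}}{61}}{-37975 + 11144} = \frac{-12528 - \frac{5431}{1037}}{-26831} = \left(-12528 - \frac{5431}{1037}\right) \left(- \frac{1}{26831}\right) = \left(- \frac{12996967}{1037}\right) \left(- \frac{1}{26831}\right) = \frac{12996967}{27823747}$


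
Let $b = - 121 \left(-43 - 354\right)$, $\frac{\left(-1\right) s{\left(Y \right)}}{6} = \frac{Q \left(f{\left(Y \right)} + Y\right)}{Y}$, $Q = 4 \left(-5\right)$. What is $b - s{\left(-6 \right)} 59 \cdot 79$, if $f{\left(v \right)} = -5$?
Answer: $-977383$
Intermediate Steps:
$Q = -20$
$s{\left(Y \right)} = - \frac{6 \left(100 - 20 Y\right)}{Y}$ ($s{\left(Y \right)} = - 6 \frac{\left(-20\right) \left(-5 + Y\right)}{Y} = - 6 \frac{100 - 20 Y}{Y} = - \frac{6 \left(100 - 20 Y\right)}{Y}$)
$b = 48037$ ($b = \left(-121\right) \left(-397\right) = 48037$)
$b - s{\left(-6 \right)} 59 \cdot 79 = 48037 - \left(120 - \frac{600}{-6}\right) 59 \cdot 79 = 48037 - \left(120 - -100\right) 59 \cdot 79 = 48037 - \left(120 + 100\right) 59 \cdot 79 = 48037 - 220 \cdot 59 \cdot 79 = 48037 - 12980 \cdot 79 = 48037 - 1025420 = -977383$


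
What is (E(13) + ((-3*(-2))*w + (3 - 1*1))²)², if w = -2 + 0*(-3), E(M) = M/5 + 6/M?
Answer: 44876601/4225 ≈ 10622.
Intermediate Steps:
E(M) = 6/M + M/5 (E(M) = M*(⅕) + 6/M = M/5 + 6/M = 6/M + M/5)
w = -2 (w = -2 + 0 = -2)
(E(13) + ((-3*(-2))*w + (3 - 1*1))²)² = ((6/13 + (⅕)*13) + (-3*(-2)*(-2) + (3 - 1*1))²)² = ((6*(1/13) + 13/5) + (6*(-2) + (3 - 1))²)² = ((6/13 + 13/5) + (-12 + 2)²)² = (199/65 + (-10)²)² = (199/65 + 100)² = (6699/65)² = 44876601/4225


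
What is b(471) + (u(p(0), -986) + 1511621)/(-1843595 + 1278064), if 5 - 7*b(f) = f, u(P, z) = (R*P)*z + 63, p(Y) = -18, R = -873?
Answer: -165661206/3958717 ≈ -41.847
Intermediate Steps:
u(P, z) = 63 - 873*P*z (u(P, z) = (-873*P)*z + 63 = -873*P*z + 63 = 63 - 873*P*z)
b(f) = 5/7 - f/7
b(471) + (u(p(0), -986) + 1511621)/(-1843595 + 1278064) = (5/7 - ⅐*471) + ((63 - 873*(-18)*(-986)) + 1511621)/(-1843595 + 1278064) = (5/7 - 471/7) + ((63 - 15494004) + 1511621)/(-565531) = -466/7 + (-15493941 + 1511621)*(-1/565531) = -466/7 - 13982320*(-1/565531) = -466/7 + 13982320/565531 = -165661206/3958717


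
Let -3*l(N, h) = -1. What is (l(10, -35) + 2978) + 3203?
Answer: 18544/3 ≈ 6181.3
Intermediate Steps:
l(N, h) = ⅓ (l(N, h) = -⅓*(-1) = ⅓)
(l(10, -35) + 2978) + 3203 = (⅓ + 2978) + 3203 = 8935/3 + 3203 = 18544/3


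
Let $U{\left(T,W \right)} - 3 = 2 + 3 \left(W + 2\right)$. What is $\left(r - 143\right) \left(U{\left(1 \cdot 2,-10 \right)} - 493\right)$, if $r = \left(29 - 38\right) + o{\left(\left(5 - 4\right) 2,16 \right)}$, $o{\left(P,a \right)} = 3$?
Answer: $76288$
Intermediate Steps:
$r = -6$ ($r = \left(29 - 38\right) + 3 = -9 + 3 = -6$)
$U{\left(T,W \right)} = 11 + 3 W$ ($U{\left(T,W \right)} = 3 + \left(2 + 3 \left(W + 2\right)\right) = 3 + \left(2 + 3 \left(2 + W\right)\right) = 3 + \left(2 + \left(6 + 3 W\right)\right) = 3 + \left(8 + 3 W\right) = 11 + 3 W$)
$\left(r - 143\right) \left(U{\left(1 \cdot 2,-10 \right)} - 493\right) = \left(-6 - 143\right) \left(\left(11 + 3 \left(-10\right)\right) - 493\right) = - 149 \left(\left(11 - 30\right) - 493\right) = - 149 \left(-19 - 493\right) = \left(-149\right) \left(-512\right) = 76288$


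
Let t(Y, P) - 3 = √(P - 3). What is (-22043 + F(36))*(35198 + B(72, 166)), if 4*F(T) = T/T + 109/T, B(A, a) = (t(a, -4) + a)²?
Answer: -25293980543/18 - 536413943*I*√7/72 ≈ -1.4052e+9 - 1.9711e+7*I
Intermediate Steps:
t(Y, P) = 3 + √(-3 + P) (t(Y, P) = 3 + √(P - 3) = 3 + √(-3 + P))
B(A, a) = (3 + a + I*√7)² (B(A, a) = ((3 + √(-3 - 4)) + a)² = ((3 + √(-7)) + a)² = ((3 + I*√7) + a)² = (3 + a + I*√7)²)
F(T) = ¼ + 109/(4*T) (F(T) = (T/T + 109/T)/4 = (1 + 109/T)/4 = ¼ + 109/(4*T))
(-22043 + F(36))*(35198 + B(72, 166)) = (-22043 + (¼)*(109 + 36)/36)*(35198 + (3 + 166 + I*√7)²) = (-22043 + (¼)*(1/36)*145)*(35198 + (169 + I*√7)²) = (-22043 + 145/144)*(35198 + (169 + I*√7)²) = -3174047*(35198 + (169 + I*√7)²)/144 = -55860053153/72 - 3174047*(169 + I*√7)²/144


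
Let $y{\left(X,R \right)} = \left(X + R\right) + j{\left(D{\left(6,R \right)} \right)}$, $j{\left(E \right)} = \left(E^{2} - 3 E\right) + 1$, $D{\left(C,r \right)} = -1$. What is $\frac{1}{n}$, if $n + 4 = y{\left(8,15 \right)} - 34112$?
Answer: $- \frac{1}{34088} \approx -2.9336 \cdot 10^{-5}$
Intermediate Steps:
$j{\left(E \right)} = 1 + E^{2} - 3 E$
$y{\left(X,R \right)} = 5 + R + X$ ($y{\left(X,R \right)} = \left(X + R\right) + \left(1 + \left(-1\right)^{2} - -3\right) = \left(R + X\right) + \left(1 + 1 + 3\right) = \left(R + X\right) + 5 = 5 + R + X$)
$n = -34088$ ($n = -4 + \left(\left(5 + 15 + 8\right) - 34112\right) = -4 + \left(28 - 34112\right) = -4 - 34084 = -34088$)
$\frac{1}{n} = \frac{1}{-34088} = - \frac{1}{34088}$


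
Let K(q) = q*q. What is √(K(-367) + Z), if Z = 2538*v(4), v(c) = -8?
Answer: √114385 ≈ 338.21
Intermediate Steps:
K(q) = q²
Z = -20304 (Z = 2538*(-8) = -20304)
√(K(-367) + Z) = √((-367)² - 20304) = √(134689 - 20304) = √114385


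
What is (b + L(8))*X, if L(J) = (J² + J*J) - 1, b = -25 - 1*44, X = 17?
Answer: 986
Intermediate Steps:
b = -69 (b = -25 - 44 = -69)
L(J) = -1 + 2*J² (L(J) = (J² + J²) - 1 = 2*J² - 1 = -1 + 2*J²)
(b + L(8))*X = (-69 + (-1 + 2*8²))*17 = (-69 + (-1 + 2*64))*17 = (-69 + (-1 + 128))*17 = (-69 + 127)*17 = 58*17 = 986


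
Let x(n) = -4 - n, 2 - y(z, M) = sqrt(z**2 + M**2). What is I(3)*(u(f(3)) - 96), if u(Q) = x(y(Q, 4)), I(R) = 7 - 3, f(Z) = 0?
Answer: -392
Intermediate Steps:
y(z, M) = 2 - sqrt(M**2 + z**2) (y(z, M) = 2 - sqrt(z**2 + M**2) = 2 - sqrt(M**2 + z**2))
I(R) = 4
u(Q) = -6 + sqrt(16 + Q**2) (u(Q) = -4 - (2 - sqrt(4**2 + Q**2)) = -4 - (2 - sqrt(16 + Q**2)) = -4 + (-2 + sqrt(16 + Q**2)) = -6 + sqrt(16 + Q**2))
I(3)*(u(f(3)) - 96) = 4*((-6 + sqrt(16 + 0**2)) - 96) = 4*((-6 + sqrt(16 + 0)) - 96) = 4*((-6 + sqrt(16)) - 96) = 4*((-6 + 4) - 96) = 4*(-2 - 96) = 4*(-98) = -392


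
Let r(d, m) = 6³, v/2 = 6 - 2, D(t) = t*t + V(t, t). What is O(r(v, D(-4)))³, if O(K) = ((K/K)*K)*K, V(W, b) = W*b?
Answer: 101559956668416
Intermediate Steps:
D(t) = 2*t² (D(t) = t*t + t*t = t² + t² = 2*t²)
v = 8 (v = 2*(6 - 2) = 2*4 = 8)
r(d, m) = 216
O(K) = K² (O(K) = (1*K)*K = K*K = K²)
O(r(v, D(-4)))³ = (216²)³ = 46656³ = 101559956668416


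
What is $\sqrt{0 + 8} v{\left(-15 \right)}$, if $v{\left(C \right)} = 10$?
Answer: $20 \sqrt{2} \approx 28.284$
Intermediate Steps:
$\sqrt{0 + 8} v{\left(-15 \right)} = \sqrt{0 + 8} \cdot 10 = \sqrt{8} \cdot 10 = 2 \sqrt{2} \cdot 10 = 20 \sqrt{2}$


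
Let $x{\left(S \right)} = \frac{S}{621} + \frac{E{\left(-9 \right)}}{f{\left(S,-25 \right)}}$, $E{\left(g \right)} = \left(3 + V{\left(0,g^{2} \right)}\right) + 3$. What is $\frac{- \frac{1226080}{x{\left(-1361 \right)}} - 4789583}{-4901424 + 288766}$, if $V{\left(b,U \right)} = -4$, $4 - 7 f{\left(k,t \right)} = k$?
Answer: $\frac{372236853533}{406149149558} \approx 0.9165$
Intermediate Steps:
$f{\left(k,t \right)} = \frac{4}{7} - \frac{k}{7}$
$E{\left(g \right)} = 2$ ($E{\left(g \right)} = \left(3 - 4\right) + 3 = -1 + 3 = 2$)
$x{\left(S \right)} = \frac{2}{\frac{4}{7} - \frac{S}{7}} + \frac{S}{621}$ ($x{\left(S \right)} = \frac{S}{621} + \frac{2}{\frac{4}{7} - \frac{S}{7}} = \frac{2}{\frac{4}{7} - \frac{S}{7}} + \frac{S}{621}$)
$\frac{- \frac{1226080}{x{\left(-1361 \right)}} - 4789583}{-4901424 + 288766} = \frac{- \frac{1226080}{\frac{1}{621} \frac{1}{-4 - 1361} \left(-8694 - 1361 \left(-4 - 1361\right)\right)} - 4789583}{-4901424 + 288766} = \frac{- \frac{1226080}{\frac{1}{621} \frac{1}{-1365} \left(-8694 - -1857765\right)} - 4789583}{-4612658} = \left(- \frac{1226080}{\frac{1}{621} \left(- \frac{1}{1365}\right) \left(-8694 + 1857765\right)} - 4789583\right) \left(- \frac{1}{4612658}\right) = \left(- \frac{1226080}{\frac{1}{621} \left(- \frac{1}{1365}\right) 1849071} - 4789583\right) \left(- \frac{1}{4612658}\right) = \left(- \frac{1226080}{- \frac{88051}{40365}} - 4789583\right) \left(- \frac{1}{4612658}\right) = \left(\left(-1226080\right) \left(- \frac{40365}{88051}\right) - 4789583\right) \left(- \frac{1}{4612658}\right) = \left(\frac{49490719200}{88051} - 4789583\right) \left(- \frac{1}{4612658}\right) = \left(- \frac{372236853533}{88051}\right) \left(- \frac{1}{4612658}\right) = \frac{372236853533}{406149149558}$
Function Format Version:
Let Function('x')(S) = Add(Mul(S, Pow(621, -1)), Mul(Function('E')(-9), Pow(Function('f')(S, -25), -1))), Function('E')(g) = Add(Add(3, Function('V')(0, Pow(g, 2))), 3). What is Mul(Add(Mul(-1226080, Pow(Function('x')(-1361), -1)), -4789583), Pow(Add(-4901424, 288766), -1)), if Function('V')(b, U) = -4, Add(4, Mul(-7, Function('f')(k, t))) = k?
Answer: Rational(372236853533, 406149149558) ≈ 0.91650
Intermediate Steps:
Function('f')(k, t) = Add(Rational(4, 7), Mul(Rational(-1, 7), k))
Function('E')(g) = 2 (Function('E')(g) = Add(Add(3, -4), 3) = Add(-1, 3) = 2)
Function('x')(S) = Add(Mul(2, Pow(Add(Rational(4, 7), Mul(Rational(-1, 7), S)), -1)), Mul(Rational(1, 621), S)) (Function('x')(S) = Add(Mul(S, Pow(621, -1)), Mul(2, Pow(Add(Rational(4, 7), Mul(Rational(-1, 7), S)), -1))) = Add(Mul(S, Rational(1, 621)), Mul(2, Pow(Add(Rational(4, 7), Mul(Rational(-1, 7), S)), -1))) = Add(Mul(Rational(1, 621), S), Mul(2, Pow(Add(Rational(4, 7), Mul(Rational(-1, 7), S)), -1))) = Add(Mul(2, Pow(Add(Rational(4, 7), Mul(Rational(-1, 7), S)), -1)), Mul(Rational(1, 621), S)))
Mul(Add(Mul(-1226080, Pow(Function('x')(-1361), -1)), -4789583), Pow(Add(-4901424, 288766), -1)) = Mul(Add(Mul(-1226080, Pow(Mul(Rational(1, 621), Pow(Add(-4, -1361), -1), Add(-8694, Mul(-1361, Add(-4, -1361)))), -1)), -4789583), Pow(Add(-4901424, 288766), -1)) = Mul(Add(Mul(-1226080, Pow(Mul(Rational(1, 621), Pow(-1365, -1), Add(-8694, Mul(-1361, -1365))), -1)), -4789583), Pow(-4612658, -1)) = Mul(Add(Mul(-1226080, Pow(Mul(Rational(1, 621), Rational(-1, 1365), Add(-8694, 1857765)), -1)), -4789583), Rational(-1, 4612658)) = Mul(Add(Mul(-1226080, Pow(Mul(Rational(1, 621), Rational(-1, 1365), 1849071), -1)), -4789583), Rational(-1, 4612658)) = Mul(Add(Mul(-1226080, Pow(Rational(-88051, 40365), -1)), -4789583), Rational(-1, 4612658)) = Mul(Add(Mul(-1226080, Rational(-40365, 88051)), -4789583), Rational(-1, 4612658)) = Mul(Add(Rational(49490719200, 88051), -4789583), Rational(-1, 4612658)) = Mul(Rational(-372236853533, 88051), Rational(-1, 4612658)) = Rational(372236853533, 406149149558)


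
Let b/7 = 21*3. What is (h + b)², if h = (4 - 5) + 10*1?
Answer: 202500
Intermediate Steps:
b = 441 (b = 7*(21*3) = 7*63 = 441)
h = 9 (h = -1 + 10 = 9)
(h + b)² = (9 + 441)² = 450² = 202500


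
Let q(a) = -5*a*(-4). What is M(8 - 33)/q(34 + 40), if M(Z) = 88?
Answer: 11/185 ≈ 0.059459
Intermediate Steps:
q(a) = 20*a
M(8 - 33)/q(34 + 40) = 88/((20*(34 + 40))) = 88/((20*74)) = 88/1480 = 88*(1/1480) = 11/185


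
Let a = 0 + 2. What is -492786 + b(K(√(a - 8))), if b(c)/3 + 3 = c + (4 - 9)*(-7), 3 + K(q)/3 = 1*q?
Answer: -492717 + 9*I*√6 ≈ -4.9272e+5 + 22.045*I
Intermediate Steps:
a = 2
K(q) = -9 + 3*q (K(q) = -9 + 3*(1*q) = -9 + 3*q)
b(c) = 96 + 3*c (b(c) = -9 + 3*(c + (4 - 9)*(-7)) = -9 + 3*(c - 5*(-7)) = -9 + 3*(c + 35) = -9 + 3*(35 + c) = -9 + (105 + 3*c) = 96 + 3*c)
-492786 + b(K(√(a - 8))) = -492786 + (96 + 3*(-9 + 3*√(2 - 8))) = -492786 + (96 + 3*(-9 + 3*√(-6))) = -492786 + (96 + 3*(-9 + 3*(I*√6))) = -492786 + (96 + 3*(-9 + 3*I*√6)) = -492786 + (96 + (-27 + 9*I*√6)) = -492786 + (69 + 9*I*√6) = -492717 + 9*I*√6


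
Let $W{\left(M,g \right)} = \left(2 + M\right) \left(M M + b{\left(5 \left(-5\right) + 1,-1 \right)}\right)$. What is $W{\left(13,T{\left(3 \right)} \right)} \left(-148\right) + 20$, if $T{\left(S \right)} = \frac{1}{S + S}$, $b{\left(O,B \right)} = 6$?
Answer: $-388480$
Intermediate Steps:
$T{\left(S \right)} = \frac{1}{2 S}$
$W{\left(M,g \right)} = \left(2 + M\right) \left(6 + M^{2}\right)$ ($W{\left(M,g \right)} = \left(2 + M\right) \left(M M + 6\right) = \left(2 + M\right) \left(M^{2} + 6\right) = \left(2 + M\right) \left(6 + M^{2}\right)$)
$W{\left(13,T{\left(3 \right)} \right)} \left(-148\right) + 20 = \left(12 + 13^{3} + 2 \cdot 13^{2} + 6 \cdot 13\right) \left(-148\right) + 20 = \left(12 + 2197 + 2 \cdot 169 + 78\right) \left(-148\right) + 20 = \left(12 + 2197 + 338 + 78\right) \left(-148\right) + 20 = 2625 \left(-148\right) + 20 = -388500 + 20 = -388480$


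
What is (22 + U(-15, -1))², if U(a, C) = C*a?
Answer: 1369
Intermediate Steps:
(22 + U(-15, -1))² = (22 - 1*(-15))² = (22 + 15)² = 37² = 1369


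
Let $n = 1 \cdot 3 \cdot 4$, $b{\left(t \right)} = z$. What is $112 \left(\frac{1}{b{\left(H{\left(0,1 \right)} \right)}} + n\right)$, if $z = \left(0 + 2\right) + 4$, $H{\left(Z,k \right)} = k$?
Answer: $\frac{4088}{3} \approx 1362.7$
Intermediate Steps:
$z = 6$ ($z = 2 + 4 = 6$)
$b{\left(t \right)} = 6$
$n = 12$ ($n = 3 \cdot 4 = 12$)
$112 \left(\frac{1}{b{\left(H{\left(0,1 \right)} \right)}} + n\right) = 112 \left(\frac{1}{6} + 12\right) = 112 \cdot \frac{73}{6} = \frac{4088}{3}$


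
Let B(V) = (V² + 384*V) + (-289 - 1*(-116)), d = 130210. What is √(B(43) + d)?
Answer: √148398 ≈ 385.22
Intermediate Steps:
B(V) = -173 + V² + 384*V (B(V) = (V² + 384*V) + (-289 + 116) = (V² + 384*V) - 173 = -173 + V² + 384*V)
√(B(43) + d) = √((-173 + 43² + 384*43) + 130210) = √((-173 + 1849 + 16512) + 130210) = √(18188 + 130210) = √148398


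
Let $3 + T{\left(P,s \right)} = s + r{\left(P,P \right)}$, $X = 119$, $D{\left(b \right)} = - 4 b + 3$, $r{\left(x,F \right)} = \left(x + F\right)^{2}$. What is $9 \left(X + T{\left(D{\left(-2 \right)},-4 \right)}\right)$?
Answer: $5364$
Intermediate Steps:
$r{\left(x,F \right)} = \left(F + x\right)^{2}$
$D{\left(b \right)} = 3 - 4 b$
$T{\left(P,s \right)} = -3 + s + 4 P^{2}$ ($T{\left(P,s \right)} = -3 + \left(s + \left(P + P\right)^{2}\right) = -3 + \left(s + \left(2 P\right)^{2}\right) = -3 + \left(s + 4 P^{2}\right) = -3 + s + 4 P^{2}$)
$9 \left(X + T{\left(D{\left(-2 \right)},-4 \right)}\right) = 9 \left(119 - \left(7 - 4 \left(3 - -8\right)^{2}\right)\right) = 9 \left(119 - \left(7 - 4 \left(3 + 8\right)^{2}\right)\right) = 9 \left(119 - \left(7 - 484\right)\right) = 9 \left(119 - -477\right) = 9 \left(119 + 477\right) = 9 \cdot 596 = 5364$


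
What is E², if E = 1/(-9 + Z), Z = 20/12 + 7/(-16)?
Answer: 2304/139129 ≈ 0.016560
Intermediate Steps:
Z = 59/48 (Z = 20*(1/12) + 7*(-1/16) = 5/3 - 7/16 = 59/48 ≈ 1.2292)
E = -48/373 (E = 1/(-9 + 59/48) = 1/(-373/48) = -48/373 ≈ -0.12869)
E² = (-48/373)² = 2304/139129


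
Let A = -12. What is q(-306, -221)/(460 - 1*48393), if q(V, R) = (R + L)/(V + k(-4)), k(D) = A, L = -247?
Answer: -78/2540449 ≈ -3.0703e-5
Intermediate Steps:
k(D) = -12
q(V, R) = (-247 + R)/(-12 + V) (q(V, R) = (R - 247)/(V - 12) = (-247 + R)/(-12 + V))
q(-306, -221)/(460 - 1*48393) = ((-247 - 221)/(-12 - 306))/(460 - 1*48393) = (-468/(-318))/(460 - 48393) = -1/318*(-468)/(-47933) = (78/53)*(-1/47933) = -78/2540449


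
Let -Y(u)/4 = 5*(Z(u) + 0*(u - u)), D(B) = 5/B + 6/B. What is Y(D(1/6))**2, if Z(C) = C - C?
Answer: 0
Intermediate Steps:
Z(C) = 0
D(B) = 11/B
Y(u) = 0 (Y(u) = -20*(0 + 0*(u - u)) = -20*(0 + 0*0) = -20*(0 + 0) = -20*0 = -4*0 = 0)
Y(D(1/6))**2 = 0**2 = 0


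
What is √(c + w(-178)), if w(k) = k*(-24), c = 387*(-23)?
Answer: I*√4629 ≈ 68.037*I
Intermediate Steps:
c = -8901
w(k) = -24*k
√(c + w(-178)) = √(-8901 - 24*(-178)) = √(-8901 + 4272) = √(-4629) = I*√4629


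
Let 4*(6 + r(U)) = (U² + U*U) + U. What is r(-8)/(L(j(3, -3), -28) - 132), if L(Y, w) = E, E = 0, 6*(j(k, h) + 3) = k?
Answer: -2/11 ≈ -0.18182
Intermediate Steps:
j(k, h) = -3 + k/6
L(Y, w) = 0
r(U) = -6 + U²/2 + U/4 (r(U) = -6 + ((U² + U*U) + U)/4 = -6 + ((U² + U²) + U)/4 = -6 + (2*U² + U)/4 = -6 + (U + 2*U²)/4 = -6 + (U²/2 + U/4) = -6 + U²/2 + U/4)
r(-8)/(L(j(3, -3), -28) - 132) = (-6 + (½)*(-8)² + (¼)*(-8))/(0 - 132) = (-6 + (½)*64 - 2)/(-132) = -(-6 + 32 - 2)/132 = -1/132*24 = -2/11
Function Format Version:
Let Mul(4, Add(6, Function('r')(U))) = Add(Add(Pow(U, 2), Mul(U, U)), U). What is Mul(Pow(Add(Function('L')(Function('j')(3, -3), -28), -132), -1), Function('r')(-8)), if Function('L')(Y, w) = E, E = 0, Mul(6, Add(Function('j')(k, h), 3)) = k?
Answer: Rational(-2, 11) ≈ -0.18182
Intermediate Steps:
Function('j')(k, h) = Add(-3, Mul(Rational(1, 6), k))
Function('L')(Y, w) = 0
Function('r')(U) = Add(-6, Mul(Rational(1, 2), Pow(U, 2)), Mul(Rational(1, 4), U)) (Function('r')(U) = Add(-6, Mul(Rational(1, 4), Add(Add(Pow(U, 2), Mul(U, U)), U))) = Add(-6, Mul(Rational(1, 4), Add(Add(Pow(U, 2), Pow(U, 2)), U))) = Add(-6, Mul(Rational(1, 4), Add(Mul(2, Pow(U, 2)), U))) = Add(-6, Mul(Rational(1, 4), Add(U, Mul(2, Pow(U, 2))))) = Add(-6, Add(Mul(Rational(1, 2), Pow(U, 2)), Mul(Rational(1, 4), U))) = Add(-6, Mul(Rational(1, 2), Pow(U, 2)), Mul(Rational(1, 4), U)))
Mul(Pow(Add(Function('L')(Function('j')(3, -3), -28), -132), -1), Function('r')(-8)) = Mul(Pow(Add(0, -132), -1), Add(-6, Mul(Rational(1, 2), Pow(-8, 2)), Mul(Rational(1, 4), -8))) = Mul(Pow(-132, -1), Add(-6, Mul(Rational(1, 2), 64), -2)) = Mul(Rational(-1, 132), Add(-6, 32, -2)) = Mul(Rational(-1, 132), 24) = Rational(-2, 11)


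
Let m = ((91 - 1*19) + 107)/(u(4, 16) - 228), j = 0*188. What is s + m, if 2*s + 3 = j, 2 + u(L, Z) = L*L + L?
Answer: -247/105 ≈ -2.3524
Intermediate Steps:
u(L, Z) = -2 + L + L² (u(L, Z) = -2 + (L*L + L) = -2 + (L² + L) = -2 + (L + L²) = -2 + L + L²)
j = 0
m = -179/210 (m = ((91 - 1*19) + 107)/((-2 + 4 + 4²) - 228) = ((91 - 19) + 107)/((-2 + 4 + 16) - 228) = (72 + 107)/(18 - 228) = 179/(-210) = 179*(-1/210) = -179/210 ≈ -0.85238)
s = -3/2 (s = -3/2 + (½)*0 = -3/2 + 0 = -3/2 ≈ -1.5000)
s + m = -3/2 - 179/210 = -247/105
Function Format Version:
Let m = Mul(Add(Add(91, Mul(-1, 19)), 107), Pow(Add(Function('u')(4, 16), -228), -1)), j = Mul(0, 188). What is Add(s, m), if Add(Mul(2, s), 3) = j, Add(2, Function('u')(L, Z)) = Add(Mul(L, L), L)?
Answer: Rational(-247, 105) ≈ -2.3524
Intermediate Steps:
Function('u')(L, Z) = Add(-2, L, Pow(L, 2)) (Function('u')(L, Z) = Add(-2, Add(Mul(L, L), L)) = Add(-2, Add(Pow(L, 2), L)) = Add(-2, Add(L, Pow(L, 2))) = Add(-2, L, Pow(L, 2)))
j = 0
m = Rational(-179, 210) (m = Mul(Add(Add(91, Mul(-1, 19)), 107), Pow(Add(Add(-2, 4, Pow(4, 2)), -228), -1)) = Mul(Add(Add(91, -19), 107), Pow(Add(Add(-2, 4, 16), -228), -1)) = Mul(Add(72, 107), Pow(Add(18, -228), -1)) = Mul(179, Pow(-210, -1)) = Mul(179, Rational(-1, 210)) = Rational(-179, 210) ≈ -0.85238)
s = Rational(-3, 2) (s = Add(Rational(-3, 2), Mul(Rational(1, 2), 0)) = Add(Rational(-3, 2), 0) = Rational(-3, 2) ≈ -1.5000)
Add(s, m) = Add(Rational(-3, 2), Rational(-179, 210)) = Rational(-247, 105)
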